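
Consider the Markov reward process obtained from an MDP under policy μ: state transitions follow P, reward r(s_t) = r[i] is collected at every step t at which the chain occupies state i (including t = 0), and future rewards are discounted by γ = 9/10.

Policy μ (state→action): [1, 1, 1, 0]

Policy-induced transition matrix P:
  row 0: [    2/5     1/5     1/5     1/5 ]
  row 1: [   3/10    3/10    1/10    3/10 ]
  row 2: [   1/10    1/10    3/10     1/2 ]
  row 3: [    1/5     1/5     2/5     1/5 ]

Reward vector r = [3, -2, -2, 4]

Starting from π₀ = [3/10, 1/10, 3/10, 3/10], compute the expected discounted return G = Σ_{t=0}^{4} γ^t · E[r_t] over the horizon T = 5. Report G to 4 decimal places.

G = 4.3951

t=0: π = [0.3000, 0.1000, 0.3000, 0.3000], E[r] = 1.3000, γ^t·E[r] = 1.300000, running G = 1.300000
t=1: π = [0.2400, 0.1800, 0.2800, 0.3000], E[r] = 1.0000, γ^t·E[r] = 0.900000, running G = 2.200000
t=2: π = [0.2380, 0.1900, 0.2700, 0.3020], E[r] = 1.0020, γ^t·E[r] = 0.811620, running G = 3.011620
t=3: π = [0.2396, 0.1920, 0.2684, 0.3000], E[r] = 0.9980, γ^t·E[r] = 0.727542, running G = 3.739162
t=4: π = [0.2403, 0.1924, 0.2676, 0.2997], E[r] = 0.9997, γ^t·E[r] = 0.655916, running G = 4.395078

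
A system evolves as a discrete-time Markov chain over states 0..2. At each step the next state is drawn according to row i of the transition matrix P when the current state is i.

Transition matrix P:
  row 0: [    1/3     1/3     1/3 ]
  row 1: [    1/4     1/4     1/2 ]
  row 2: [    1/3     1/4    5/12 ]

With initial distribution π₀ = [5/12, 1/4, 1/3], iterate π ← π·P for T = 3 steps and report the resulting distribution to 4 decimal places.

t=0: π = [0.4167, 0.2500, 0.3333]
t=1: π = [0.3125, 0.2847, 0.4028]
t=2: π = [0.3096, 0.2760, 0.4144]
t=3: π = [0.3103, 0.2758, 0.4139]

π = [0.3103, 0.2758, 0.4139]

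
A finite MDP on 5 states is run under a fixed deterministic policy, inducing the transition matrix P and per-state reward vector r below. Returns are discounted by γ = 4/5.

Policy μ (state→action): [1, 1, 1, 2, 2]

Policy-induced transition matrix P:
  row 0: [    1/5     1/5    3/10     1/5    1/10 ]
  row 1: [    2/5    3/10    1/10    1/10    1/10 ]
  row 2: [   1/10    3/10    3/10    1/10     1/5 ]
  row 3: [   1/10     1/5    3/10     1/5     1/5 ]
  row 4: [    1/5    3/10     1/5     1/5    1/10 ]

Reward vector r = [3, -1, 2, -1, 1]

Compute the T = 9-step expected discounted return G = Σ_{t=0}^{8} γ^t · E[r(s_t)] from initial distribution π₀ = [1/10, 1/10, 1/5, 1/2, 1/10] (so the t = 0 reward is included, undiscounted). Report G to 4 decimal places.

t=0: π = [0.1000, 0.1000, 0.2000, 0.5000, 0.1000], E[r] = 0.2000, γ^t·E[r] = 0.200000, running G = 0.200000
t=1: π = [0.1500, 0.2400, 0.2700, 0.1700, 0.1700], E[r] = 0.7500, γ^t·E[r] = 0.600000, running G = 0.800000
t=2: π = [0.2040, 0.2680, 0.2350, 0.1490, 0.1440], E[r] = 0.8090, γ^t·E[r] = 0.517760, running G = 1.317760
t=3: π = [0.2152, 0.2647, 0.2320, 0.1497, 0.1384], E[r] = 0.8336, γ^t·E[r] = 0.426803, running G = 1.744563
t=4: π = [0.2148, 0.2635, 0.2332, 0.1503, 0.1382], E[r] = 0.8351, γ^t·E[r] = 0.342049, running G = 2.086612
t=5: π = [0.2143, 0.2635, 0.2335, 0.1503, 0.1384], E[r] = 0.8345, γ^t·E[r] = 0.273462, running G = 2.360074
t=6: π = [0.2143, 0.2635, 0.2335, 0.1503, 0.1384], E[r] = 0.8344, γ^t·E[r] = 0.218741, running G = 2.578815
t=7: π = [0.2143, 0.2635, 0.2335, 0.1503, 0.1384], E[r] = 0.8344, γ^t·E[r] = 0.174994, running G = 2.753810
t=8: π = [0.2143, 0.2635, 0.2335, 0.1503, 0.1384], E[r] = 0.8344, γ^t·E[r] = 0.139996, running G = 2.893806

G = 2.8938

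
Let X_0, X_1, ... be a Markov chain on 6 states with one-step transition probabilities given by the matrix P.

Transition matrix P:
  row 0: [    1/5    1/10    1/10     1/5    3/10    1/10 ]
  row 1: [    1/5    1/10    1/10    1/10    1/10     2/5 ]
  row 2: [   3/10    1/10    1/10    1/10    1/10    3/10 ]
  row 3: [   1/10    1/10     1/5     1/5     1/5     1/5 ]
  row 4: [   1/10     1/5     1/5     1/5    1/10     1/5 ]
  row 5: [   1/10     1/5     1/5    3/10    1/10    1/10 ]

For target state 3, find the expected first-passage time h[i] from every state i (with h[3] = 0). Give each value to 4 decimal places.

First-step conditioning: h[3] = 0; for i ≠ 3, h[i] = 1 + Σ_k P[i][k]·h[k].
  h[0] = 1 + 1/5·h[0] + 1/10·h[1] + 1/10·h[2] + 3/10·h[4] + 1/10·h[5]
  h[1] = 1 + 1/5·h[0] + 1/10·h[1] + 1/10·h[2] + 1/10·h[4] + 2/5·h[5]
  h[2] = 1 + 3/10·h[0] + 1/10·h[1] + 1/10·h[2] + 1/10·h[4] + 3/10·h[5]
  h[4] = 1 + 1/10·h[0] + 1/5·h[1] + 1/5·h[2] + 1/10·h[4] + 1/5·h[5]
  h[5] = 1 + 1/10·h[0] + 1/5·h[1] + 1/5·h[2] + 1/10·h[4] + 1/10·h[5]
Solving the 5×5 linear system over states ≠ 3 gives exactly h = [12140/2323, 13028/2323, 13132/2323, 0, 12210/2323, 11100/2323] (h[3] = 0 is the target).

h = [5.2260, 5.6083, 5.6530, 0.0000, 5.2561, 4.7783]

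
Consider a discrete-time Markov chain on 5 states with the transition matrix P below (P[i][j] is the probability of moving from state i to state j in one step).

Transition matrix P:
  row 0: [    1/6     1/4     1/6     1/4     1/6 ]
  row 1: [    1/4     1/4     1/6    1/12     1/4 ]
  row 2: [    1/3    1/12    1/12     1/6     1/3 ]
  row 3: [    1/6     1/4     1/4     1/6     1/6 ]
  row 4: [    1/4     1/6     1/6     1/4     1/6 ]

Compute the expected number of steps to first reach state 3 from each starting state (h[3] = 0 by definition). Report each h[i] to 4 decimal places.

First-step conditioning: h[3] = 0; for i ≠ 3, h[i] = 1 + Σ_k P[i][k]·h[k].
  h[0] = 1 + 1/6·h[0] + 1/4·h[1] + 1/6·h[2] + 1/6·h[4]
  h[1] = 1 + 1/4·h[0] + 1/4·h[1] + 1/6·h[2] + 1/4·h[4]
  h[2] = 1 + 1/3·h[0] + 1/12·h[1] + 1/12·h[2] + 1/3·h[4]
  h[4] = 1 + 1/4·h[0] + 1/6·h[1] + 1/6·h[2] + 1/6·h[4]
Solving the 4×4 linear system over states ≠ 3 gives exactly h = [4524/917, 26364/4585, 23736/4585, 0, 22308/4585] (h[3] = 0 is the target).

h = [4.9335, 5.7501, 5.1769, 0.0000, 4.8654]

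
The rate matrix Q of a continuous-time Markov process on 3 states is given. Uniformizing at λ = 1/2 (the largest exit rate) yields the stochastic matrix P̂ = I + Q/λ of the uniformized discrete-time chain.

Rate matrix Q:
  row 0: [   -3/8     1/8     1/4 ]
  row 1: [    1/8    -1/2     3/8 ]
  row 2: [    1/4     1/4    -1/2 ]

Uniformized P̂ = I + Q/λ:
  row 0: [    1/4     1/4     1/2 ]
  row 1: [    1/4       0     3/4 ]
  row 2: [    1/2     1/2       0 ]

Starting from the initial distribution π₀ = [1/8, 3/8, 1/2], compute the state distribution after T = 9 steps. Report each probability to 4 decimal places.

π = [0.3452, 0.2764, 0.3784]

t=0: π = [0.1250, 0.3750, 0.5000]
t=1: π = [0.3750, 0.2813, 0.3438]
t=2: π = [0.3359, 0.2656, 0.3984]
t=3: π = [0.3496, 0.2832, 0.3672]
t=4: π = [0.3418, 0.2710, 0.3872]
t=5: π = [0.3468, 0.2791, 0.3741]
t=6: π = [0.3435, 0.2738, 0.3827]
t=7: π = [0.3457, 0.2772, 0.3771]
t=8: π = [0.3443, 0.2750, 0.3808]
t=9: π = [0.3452, 0.2764, 0.3784]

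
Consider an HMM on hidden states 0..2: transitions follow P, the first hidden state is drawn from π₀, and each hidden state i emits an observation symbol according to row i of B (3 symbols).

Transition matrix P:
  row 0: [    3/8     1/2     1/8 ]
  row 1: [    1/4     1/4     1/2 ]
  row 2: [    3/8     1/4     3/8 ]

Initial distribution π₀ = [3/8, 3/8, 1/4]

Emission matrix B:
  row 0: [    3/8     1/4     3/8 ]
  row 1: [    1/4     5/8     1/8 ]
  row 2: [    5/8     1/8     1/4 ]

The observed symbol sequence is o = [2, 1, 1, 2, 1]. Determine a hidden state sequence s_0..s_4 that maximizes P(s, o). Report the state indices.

t=0: δ = [1.406e-01, 4.688e-02, 6.250e-02]  (obs o_0=2)
t=1: δ = [1.318e-02, 4.395e-02, 2.930e-03]  ψ = [0, 0, 1]  (obs o_1=1)
t=2: δ = [2.747e-03, 6.866e-03, 2.747e-03]  ψ = [1, 1, 1]  (obs o_2=1)
t=3: δ = [6.437e-04, 2.146e-04, 8.583e-04]  ψ = [1, 1, 1]  (obs o_3=2)
t=4: δ = [8.047e-05, 2.012e-04, 4.023e-05]  ψ = [2, 0, 2]  (obs o_4=1)
backtrack: best end state = 1; path = [0, 1, 1, 0, 1]

path = [0, 1, 1, 0, 1]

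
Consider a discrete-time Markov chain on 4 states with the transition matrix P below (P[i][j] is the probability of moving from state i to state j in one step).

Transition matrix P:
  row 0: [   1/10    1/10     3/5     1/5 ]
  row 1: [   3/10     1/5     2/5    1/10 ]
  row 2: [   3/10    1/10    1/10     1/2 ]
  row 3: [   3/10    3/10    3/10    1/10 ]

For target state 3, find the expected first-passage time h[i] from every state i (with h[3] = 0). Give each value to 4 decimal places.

First-step conditioning: h[3] = 0; for i ≠ 3, h[i] = 1 + Σ_k P[i][k]·h[k].
  h[0] = 1 + 1/10·h[0] + 1/10·h[1] + 3/5·h[2]
  h[1] = 1 + 3/10·h[0] + 1/5·h[1] + 2/5·h[2]
  h[2] = 1 + 3/10·h[0] + 1/10·h[1] + 1/10·h[2]
Solving the 3×3 linear system over states ≠ 3 gives exactly h = [450/137, 520/137, 360/137, 0] (h[3] = 0 is the target).

h = [3.2847, 3.7956, 2.6277, 0.0000]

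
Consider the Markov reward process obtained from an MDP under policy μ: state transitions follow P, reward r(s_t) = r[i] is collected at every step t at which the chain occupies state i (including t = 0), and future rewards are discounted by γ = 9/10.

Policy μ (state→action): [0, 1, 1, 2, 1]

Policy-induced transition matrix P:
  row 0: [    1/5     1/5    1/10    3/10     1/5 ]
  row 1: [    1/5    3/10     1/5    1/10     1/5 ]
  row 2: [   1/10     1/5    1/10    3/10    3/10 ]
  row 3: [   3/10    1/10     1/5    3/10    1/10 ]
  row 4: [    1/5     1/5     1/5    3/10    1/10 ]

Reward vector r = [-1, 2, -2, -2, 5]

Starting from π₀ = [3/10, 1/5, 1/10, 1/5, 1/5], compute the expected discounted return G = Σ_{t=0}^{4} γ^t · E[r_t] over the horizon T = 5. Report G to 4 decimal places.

t=0: π = [0.3000, 0.2000, 0.1000, 0.2000, 0.2000], E[r] = 0.5000, γ^t·E[r] = 0.500000, running G = 0.500000
t=1: π = [0.2100, 0.2000, 0.1600, 0.2600, 0.1700], E[r] = 0.2000, γ^t·E[r] = 0.180000, running G = 0.680000
t=2: π = [0.2100, 0.1940, 0.1630, 0.2600, 0.1730], E[r] = 0.1970, γ^t·E[r] = 0.159570, running G = 0.839570
t=3: π = [0.2097, 0.1934, 0.1627, 0.2612, 0.1730], E[r] = 0.1943, γ^t·E[r] = 0.141645, running G = 0.981215
t=4: π = [0.2099, 0.1932, 0.1628, 0.2613, 0.1729], E[r] = 0.1927, γ^t·E[r] = 0.126417, running G = 1.107632

G = 1.1076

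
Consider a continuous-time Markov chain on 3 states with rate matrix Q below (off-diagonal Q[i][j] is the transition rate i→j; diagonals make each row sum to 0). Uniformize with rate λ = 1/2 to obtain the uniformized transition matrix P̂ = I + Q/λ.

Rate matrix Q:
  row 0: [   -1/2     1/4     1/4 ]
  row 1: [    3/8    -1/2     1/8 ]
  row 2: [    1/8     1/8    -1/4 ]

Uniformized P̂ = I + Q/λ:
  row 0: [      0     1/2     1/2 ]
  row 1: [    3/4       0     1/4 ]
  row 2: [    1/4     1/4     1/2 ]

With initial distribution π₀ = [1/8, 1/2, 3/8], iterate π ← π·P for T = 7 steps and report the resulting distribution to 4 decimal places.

π = [0.3119, 0.2555, 0.4326]

t=0: π = [0.1250, 0.5000, 0.3750]
t=1: π = [0.4688, 0.1563, 0.3750]
t=2: π = [0.2109, 0.3281, 0.4609]
t=3: π = [0.3613, 0.2207, 0.4180]
t=4: π = [0.2700, 0.2852, 0.4448]
t=5: π = [0.3251, 0.2462, 0.4287]
t=6: π = [0.2918, 0.2697, 0.4384]
t=7: π = [0.3119, 0.2555, 0.4326]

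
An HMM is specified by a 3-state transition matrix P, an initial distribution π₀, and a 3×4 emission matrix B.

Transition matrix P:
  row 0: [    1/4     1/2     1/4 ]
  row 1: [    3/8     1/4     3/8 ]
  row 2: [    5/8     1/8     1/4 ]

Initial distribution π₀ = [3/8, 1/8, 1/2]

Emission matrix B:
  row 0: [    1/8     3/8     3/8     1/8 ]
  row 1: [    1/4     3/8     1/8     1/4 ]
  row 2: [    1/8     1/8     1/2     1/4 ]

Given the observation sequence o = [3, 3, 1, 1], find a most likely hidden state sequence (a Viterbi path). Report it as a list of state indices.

path = [2, 2, 0, 1]

t=0: δ = [4.688e-02, 3.125e-02, 1.250e-01]  (obs o_0=3)
t=1: δ = [9.766e-03, 5.859e-03, 7.812e-03]  ψ = [2, 0, 2]  (obs o_1=3)
t=2: δ = [1.831e-03, 1.831e-03, 3.052e-04]  ψ = [2, 0, 0]  (obs o_2=1)
t=3: δ = [2.575e-04, 3.433e-04, 8.583e-05]  ψ = [1, 0, 1]  (obs o_3=1)
backtrack: best end state = 1; path = [2, 2, 0, 1]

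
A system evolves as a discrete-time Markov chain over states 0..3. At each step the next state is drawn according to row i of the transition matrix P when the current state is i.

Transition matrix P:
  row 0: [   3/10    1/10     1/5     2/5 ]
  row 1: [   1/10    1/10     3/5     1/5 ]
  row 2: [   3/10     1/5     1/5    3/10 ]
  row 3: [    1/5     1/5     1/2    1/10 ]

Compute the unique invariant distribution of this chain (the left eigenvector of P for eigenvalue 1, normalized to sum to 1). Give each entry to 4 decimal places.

π = [0.2424, 0.1598, 0.3410, 0.2569]

Balance equations π_j = Σ_i π_i·P[i][j]:
  π_0 = 3/10·π_0 + 1/10·π_1 + 3/10·π_2 + 1/5·π_3
  π_1 = 1/10·π_0 + 1/10·π_1 + 1/5·π_2 + 1/5·π_3
  π_2 = 1/5·π_0 + 3/5·π_1 + 1/5·π_2 + 1/2·π_3
  normalize: π_0 + π_1 + π_2 + π_3 = 1
Solving the linear system gives exactly π = [317/1308, 209/1308, 223/654, 28/109].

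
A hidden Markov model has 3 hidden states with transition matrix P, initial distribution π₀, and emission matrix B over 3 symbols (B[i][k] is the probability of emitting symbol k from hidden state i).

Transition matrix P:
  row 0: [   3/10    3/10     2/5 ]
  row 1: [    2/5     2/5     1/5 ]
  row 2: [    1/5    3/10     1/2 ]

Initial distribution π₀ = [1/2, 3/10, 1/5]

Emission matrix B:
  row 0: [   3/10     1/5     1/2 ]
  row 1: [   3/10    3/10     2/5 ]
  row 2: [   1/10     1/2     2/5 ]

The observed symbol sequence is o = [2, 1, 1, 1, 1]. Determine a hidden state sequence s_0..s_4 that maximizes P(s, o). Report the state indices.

t=0: δ = [2.500e-01, 1.200e-01, 8.000e-02]  (obs o_0=2)
t=1: δ = [1.500e-02, 2.250e-02, 5.000e-02]  ψ = [0, 0, 0]  (obs o_1=1)
t=2: δ = [2.000e-03, 4.500e-03, 1.250e-02]  ψ = [2, 2, 2]  (obs o_2=1)
t=3: δ = [5.000e-04, 1.125e-03, 3.125e-03]  ψ = [2, 2, 2]  (obs o_3=1)
t=4: δ = [1.250e-04, 2.812e-04, 7.813e-04]  ψ = [2, 2, 2]  (obs o_4=1)
backtrack: best end state = 2; path = [0, 2, 2, 2, 2]

path = [0, 2, 2, 2, 2]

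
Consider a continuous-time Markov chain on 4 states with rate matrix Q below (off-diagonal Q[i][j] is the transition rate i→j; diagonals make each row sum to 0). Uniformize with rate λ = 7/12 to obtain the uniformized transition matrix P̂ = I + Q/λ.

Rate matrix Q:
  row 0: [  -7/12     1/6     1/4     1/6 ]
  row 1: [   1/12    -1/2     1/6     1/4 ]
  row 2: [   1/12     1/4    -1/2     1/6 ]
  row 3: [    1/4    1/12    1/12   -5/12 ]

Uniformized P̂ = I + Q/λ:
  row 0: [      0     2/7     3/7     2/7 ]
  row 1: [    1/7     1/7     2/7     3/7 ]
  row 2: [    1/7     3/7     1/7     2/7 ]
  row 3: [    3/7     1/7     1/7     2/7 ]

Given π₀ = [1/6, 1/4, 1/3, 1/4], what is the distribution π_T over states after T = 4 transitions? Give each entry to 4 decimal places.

π = [0.2047, 0.2396, 0.2358, 0.3199]

t=0: π = [0.1667, 0.2500, 0.3333, 0.2500]
t=1: π = [0.1905, 0.2619, 0.2262, 0.3214]
t=2: π = [0.2075, 0.2347, 0.2347, 0.3231]
t=3: π = [0.2055, 0.2396, 0.2357, 0.3192]
t=4: π = [0.2047, 0.2396, 0.2358, 0.3199]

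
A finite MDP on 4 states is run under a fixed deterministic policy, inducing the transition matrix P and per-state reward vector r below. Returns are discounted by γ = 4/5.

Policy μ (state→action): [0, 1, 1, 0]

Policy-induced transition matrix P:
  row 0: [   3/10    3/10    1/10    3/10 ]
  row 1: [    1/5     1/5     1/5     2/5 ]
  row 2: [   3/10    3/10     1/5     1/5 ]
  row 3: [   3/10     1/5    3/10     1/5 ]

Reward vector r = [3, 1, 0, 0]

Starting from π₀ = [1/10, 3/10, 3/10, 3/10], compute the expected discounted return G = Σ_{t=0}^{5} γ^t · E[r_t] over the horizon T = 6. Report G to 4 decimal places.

G = 3.4699

t=0: π = [0.1000, 0.3000, 0.3000, 0.3000], E[r] = 0.6000, γ^t·E[r] = 0.600000, running G = 0.600000
t=1: π = [0.2700, 0.2400, 0.2200, 0.2700], E[r] = 1.0500, γ^t·E[r] = 0.840000, running G = 1.440000
t=2: π = [0.2760, 0.2490, 0.2000, 0.2750], E[r] = 1.0770, γ^t·E[r] = 0.689280, running G = 2.129280
t=3: π = [0.2751, 0.2476, 0.1999, 0.2774], E[r] = 1.0729, γ^t·E[r] = 0.549325, running G = 2.678605
t=4: π = [0.2752, 0.2475, 0.2002, 0.2770], E[r] = 1.0732, γ^t·E[r] = 0.439591, running G = 3.118196
t=5: π = [0.2753, 0.2475, 0.2002, 0.2770], E[r] = 1.0733, γ^t·E[r] = 0.351698, running G = 3.469894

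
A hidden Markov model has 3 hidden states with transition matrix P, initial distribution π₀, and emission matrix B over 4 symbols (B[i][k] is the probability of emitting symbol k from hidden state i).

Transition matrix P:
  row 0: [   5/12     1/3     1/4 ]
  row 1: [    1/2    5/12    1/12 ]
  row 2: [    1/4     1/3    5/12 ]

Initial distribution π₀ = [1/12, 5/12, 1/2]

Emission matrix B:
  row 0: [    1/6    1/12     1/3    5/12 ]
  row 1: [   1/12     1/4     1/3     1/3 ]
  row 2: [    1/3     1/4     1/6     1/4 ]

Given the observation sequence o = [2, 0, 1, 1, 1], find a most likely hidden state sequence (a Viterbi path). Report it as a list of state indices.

t=0: δ = [2.778e-02, 1.389e-01, 8.333e-02]  (obs o_0=2)
t=1: δ = [1.157e-02, 4.823e-03, 1.157e-02]  ψ = [1, 1, 2]  (obs o_1=0)
t=2: δ = [4.019e-04, 9.645e-04, 1.206e-03]  ψ = [0, 0, 2]  (obs o_2=1)
t=3: δ = [4.019e-05, 1.005e-04, 1.256e-04]  ψ = [1, 1, 2]  (obs o_3=1)
t=4: δ = [4.186e-06, 1.047e-05, 1.308e-05]  ψ = [1, 1, 2]  (obs o_4=1)
backtrack: best end state = 2; path = [2, 2, 2, 2, 2]

path = [2, 2, 2, 2, 2]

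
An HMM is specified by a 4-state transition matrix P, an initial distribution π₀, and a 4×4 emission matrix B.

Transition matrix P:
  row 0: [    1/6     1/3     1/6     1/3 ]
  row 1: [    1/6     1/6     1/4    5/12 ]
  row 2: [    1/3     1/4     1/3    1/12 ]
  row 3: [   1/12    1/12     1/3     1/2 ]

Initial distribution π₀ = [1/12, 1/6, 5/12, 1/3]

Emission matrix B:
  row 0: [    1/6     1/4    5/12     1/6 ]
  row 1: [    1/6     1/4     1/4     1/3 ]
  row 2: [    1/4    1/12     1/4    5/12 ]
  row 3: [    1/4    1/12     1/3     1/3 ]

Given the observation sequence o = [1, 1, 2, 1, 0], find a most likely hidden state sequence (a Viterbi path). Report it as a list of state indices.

t=0: δ = [2.083e-02, 4.167e-02, 3.472e-02, 2.778e-02]  (obs o_0=1)
t=1: δ = [2.894e-03, 2.170e-03, 9.645e-04, 1.447e-03]  ψ = [2, 2, 2, 1]  (obs o_1=1)
t=2: δ = [2.009e-04, 2.411e-04, 1.356e-04, 3.215e-04]  ψ = [0, 0, 1, 0]  (obs o_2=2)
t=3: δ = [1.130e-05, 1.674e-05, 8.931e-06, 1.340e-05]  ψ = [2, 0, 3, 3]  (obs o_3=1)
t=4: δ = [4.961e-07, 6.279e-07, 1.116e-06, 1.744e-06]  ψ = [2, 0, 3, 1]  (obs o_4=0)
backtrack: best end state = 3; path = [2, 0, 0, 1, 3]

path = [2, 0, 0, 1, 3]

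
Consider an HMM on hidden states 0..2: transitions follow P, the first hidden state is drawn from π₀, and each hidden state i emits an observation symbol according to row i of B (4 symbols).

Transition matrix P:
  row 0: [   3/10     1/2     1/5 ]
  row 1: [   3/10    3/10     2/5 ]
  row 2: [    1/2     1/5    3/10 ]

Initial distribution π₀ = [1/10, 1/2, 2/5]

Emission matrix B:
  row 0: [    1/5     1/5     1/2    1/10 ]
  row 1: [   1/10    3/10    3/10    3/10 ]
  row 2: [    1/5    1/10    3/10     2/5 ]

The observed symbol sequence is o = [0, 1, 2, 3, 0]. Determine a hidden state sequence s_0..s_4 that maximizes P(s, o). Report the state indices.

path = [2, 0, 1, 2, 0]

t=0: δ = [2.000e-02, 5.000e-02, 8.000e-02]  (obs o_0=0)
t=1: δ = [8.000e-03, 4.800e-03, 2.400e-03]  ψ = [2, 2, 2]  (obs o_1=1)
t=2: δ = [1.200e-03, 1.200e-03, 5.760e-04]  ψ = [0, 0, 1]  (obs o_2=2)
t=3: δ = [3.600e-05, 1.800e-04, 1.920e-04]  ψ = [0, 0, 1]  (obs o_3=3)
t=4: δ = [1.920e-05, 5.400e-06, 1.440e-05]  ψ = [2, 1, 1]  (obs o_4=0)
backtrack: best end state = 0; path = [2, 0, 1, 2, 0]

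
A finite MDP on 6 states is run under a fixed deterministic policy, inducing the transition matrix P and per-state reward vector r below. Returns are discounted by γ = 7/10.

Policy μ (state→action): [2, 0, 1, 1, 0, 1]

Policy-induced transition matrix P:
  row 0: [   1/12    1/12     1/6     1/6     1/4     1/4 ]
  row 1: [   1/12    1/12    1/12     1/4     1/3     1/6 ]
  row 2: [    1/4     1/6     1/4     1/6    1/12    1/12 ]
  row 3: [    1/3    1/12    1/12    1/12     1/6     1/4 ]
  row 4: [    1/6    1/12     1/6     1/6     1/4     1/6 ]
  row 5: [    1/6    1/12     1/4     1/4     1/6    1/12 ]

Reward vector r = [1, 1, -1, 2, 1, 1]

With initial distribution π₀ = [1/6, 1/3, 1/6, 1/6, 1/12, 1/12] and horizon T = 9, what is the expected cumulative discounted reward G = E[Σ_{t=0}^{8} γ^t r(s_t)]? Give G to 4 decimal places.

t=0: π = [0.1667, 0.3333, 0.1667, 0.1667, 0.0833, 0.0833], E[r] = 0.8333, γ^t·E[r] = 0.833333, running G = 0.833333
t=1: π = [0.1667, 0.0972, 0.1458, 0.1875, 0.2292, 0.1736], E[r] = 0.8958, γ^t·E[r] = 0.627083, running G = 1.460417
t=2: π = [0.1881, 0.0955, 0.1696, 0.1736, 0.2037, 0.1696], E[r] = 0.8345, γ^t·E[r] = 0.408900, running G = 1.869317
t=3: π = [0.1861, 0.0975, 0.1725, 0.1743, 0.2011, 0.1685], E[r] = 0.8293, γ^t·E[r] = 0.284444, running G = 2.153761
t=4: π = [0.1865, 0.0977, 0.1724, 0.1743, 0.2008, 0.1683], E[r] = 0.8294, γ^t·E[r] = 0.199145, running G = 2.352906
t=5: π = [0.1864, 0.0977, 0.1724, 0.1743, 0.2009, 0.1683], E[r] = 0.8295, γ^t·E[r] = 0.139418, running G = 2.492324
t=6: π = [0.1864, 0.0977, 0.1724, 0.1743, 0.2009, 0.1683], E[r] = 0.8295, γ^t·E[r] = 0.097593, running G = 2.589917
t=7: π = [0.1864, 0.0977, 0.1724, 0.1743, 0.2009, 0.1683], E[r] = 0.8295, γ^t·E[r] = 0.068315, running G = 2.658232
t=8: π = [0.1864, 0.0977, 0.1724, 0.1743, 0.2009, 0.1683], E[r] = 0.8295, γ^t·E[r] = 0.047820, running G = 2.706052

G = 2.7061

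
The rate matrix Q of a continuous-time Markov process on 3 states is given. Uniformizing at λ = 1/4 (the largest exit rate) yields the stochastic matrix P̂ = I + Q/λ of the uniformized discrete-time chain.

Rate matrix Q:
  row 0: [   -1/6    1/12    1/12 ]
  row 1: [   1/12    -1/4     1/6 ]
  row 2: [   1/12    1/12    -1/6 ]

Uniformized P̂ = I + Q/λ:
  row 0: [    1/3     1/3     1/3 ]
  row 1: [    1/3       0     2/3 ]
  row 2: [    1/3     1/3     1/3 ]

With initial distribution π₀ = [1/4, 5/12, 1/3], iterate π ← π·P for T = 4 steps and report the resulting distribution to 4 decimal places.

t=0: π = [0.2500, 0.4167, 0.3333]
t=1: π = [0.3333, 0.1944, 0.4722]
t=2: π = [0.3333, 0.2685, 0.3981]
t=3: π = [0.3333, 0.2438, 0.4228]
t=4: π = [0.3333, 0.2521, 0.4146]

π = [0.3333, 0.2521, 0.4146]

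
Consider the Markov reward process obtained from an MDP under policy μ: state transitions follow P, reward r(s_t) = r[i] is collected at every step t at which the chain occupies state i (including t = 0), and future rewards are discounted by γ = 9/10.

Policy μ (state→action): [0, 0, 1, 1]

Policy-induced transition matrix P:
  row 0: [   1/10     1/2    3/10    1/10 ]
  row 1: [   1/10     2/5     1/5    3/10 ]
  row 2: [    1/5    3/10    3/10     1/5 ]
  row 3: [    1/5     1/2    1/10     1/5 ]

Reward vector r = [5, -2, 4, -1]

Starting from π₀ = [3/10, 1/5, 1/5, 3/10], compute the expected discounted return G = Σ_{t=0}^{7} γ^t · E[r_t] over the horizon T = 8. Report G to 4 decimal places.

G = 4.0642

t=0: π = [0.3000, 0.2000, 0.2000, 0.3000], E[r] = 1.6000, γ^t·E[r] = 1.600000, running G = 1.600000
t=1: π = [0.1500, 0.4400, 0.2200, 0.1900], E[r] = 0.5600, γ^t·E[r] = 0.504000, running G = 2.104000
t=2: π = [0.1410, 0.4120, 0.2180, 0.2290], E[r] = 0.5240, γ^t·E[r] = 0.424440, running G = 2.528440
t=3: π = [0.1447, 0.4152, 0.2130, 0.2271], E[r] = 0.5180, γ^t·E[r] = 0.377622, running G = 2.906062
t=4: π = [0.1440, 0.4159, 0.2131, 0.2271], E[r] = 0.5135, γ^t·E[r] = 0.336894, running G = 3.242956
t=5: π = [0.1440, 0.4158, 0.2130, 0.2272], E[r] = 0.5133, γ^t·E[r] = 0.303084, running G = 3.546041
t=6: π = [0.1440, 0.4158, 0.2130, 0.2272], E[r] = 0.5132, γ^t·E[r] = 0.272739, running G = 3.818780
t=7: π = [0.1440, 0.4158, 0.2130, 0.2272], E[r] = 0.5132, γ^t·E[r] = 0.245456, running G = 4.064235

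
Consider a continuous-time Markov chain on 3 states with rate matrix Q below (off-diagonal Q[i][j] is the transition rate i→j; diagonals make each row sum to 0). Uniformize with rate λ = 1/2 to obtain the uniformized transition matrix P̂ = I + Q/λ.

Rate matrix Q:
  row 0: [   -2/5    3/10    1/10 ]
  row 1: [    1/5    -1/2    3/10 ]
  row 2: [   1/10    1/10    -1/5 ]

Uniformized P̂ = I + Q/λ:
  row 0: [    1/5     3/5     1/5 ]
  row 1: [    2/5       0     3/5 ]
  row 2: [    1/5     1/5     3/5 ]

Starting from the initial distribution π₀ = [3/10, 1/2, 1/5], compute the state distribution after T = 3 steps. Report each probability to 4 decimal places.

t=0: π = [0.3000, 0.5000, 0.2000]
t=1: π = [0.3000, 0.2200, 0.4800]
t=2: π = [0.2440, 0.2760, 0.4800]
t=3: π = [0.2552, 0.2424, 0.5024]

π = [0.2552, 0.2424, 0.5024]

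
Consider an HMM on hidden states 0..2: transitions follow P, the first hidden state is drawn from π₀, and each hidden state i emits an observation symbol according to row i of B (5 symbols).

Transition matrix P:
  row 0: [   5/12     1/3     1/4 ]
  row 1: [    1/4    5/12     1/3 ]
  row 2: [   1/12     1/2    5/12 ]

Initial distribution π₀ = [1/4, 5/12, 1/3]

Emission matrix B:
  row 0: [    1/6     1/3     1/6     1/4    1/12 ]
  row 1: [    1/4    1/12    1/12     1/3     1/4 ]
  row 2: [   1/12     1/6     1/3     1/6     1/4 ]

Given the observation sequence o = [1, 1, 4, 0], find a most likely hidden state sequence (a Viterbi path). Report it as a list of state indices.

path = [0, 0, 1, 1]

t=0: δ = [8.333e-02, 3.472e-02, 5.556e-02]  (obs o_0=1)
t=1: δ = [1.157e-02, 2.315e-03, 3.858e-03]  ψ = [0, 0, 2]  (obs o_1=1)
t=2: δ = [4.019e-04, 9.645e-04, 7.234e-04]  ψ = [0, 0, 0]  (obs o_2=4)
t=3: δ = [4.019e-05, 1.005e-04, 2.679e-05]  ψ = [1, 1, 1]  (obs o_3=0)
backtrack: best end state = 1; path = [0, 0, 1, 1]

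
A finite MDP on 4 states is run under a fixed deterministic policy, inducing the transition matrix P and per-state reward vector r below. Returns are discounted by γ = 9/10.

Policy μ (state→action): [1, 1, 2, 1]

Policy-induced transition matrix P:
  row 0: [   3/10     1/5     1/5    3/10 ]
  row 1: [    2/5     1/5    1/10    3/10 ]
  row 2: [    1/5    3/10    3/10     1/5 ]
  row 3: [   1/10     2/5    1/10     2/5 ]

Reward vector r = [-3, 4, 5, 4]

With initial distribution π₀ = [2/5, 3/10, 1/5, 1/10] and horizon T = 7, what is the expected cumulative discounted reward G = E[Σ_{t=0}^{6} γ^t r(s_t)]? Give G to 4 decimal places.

G = 11.3529

t=0: π = [0.4000, 0.3000, 0.2000, 0.1000], E[r] = 1.4000, γ^t·E[r] = 1.400000, running G = 1.400000
t=1: π = [0.2900, 0.2400, 0.1800, 0.2900], E[r] = 2.1500, γ^t·E[r] = 1.935000, running G = 3.335000
t=2: π = [0.2480, 0.2760, 0.1650, 0.3110], E[r] = 2.4290, γ^t·E[r] = 1.967490, running G = 5.302490
t=3: π = [0.2489, 0.2787, 0.1578, 0.3146], E[r] = 2.4155, γ^t·E[r] = 1.760900, running G = 7.063390
t=4: π = [0.2492, 0.2787, 0.1565, 0.3157], E[r] = 2.4123, γ^t·E[r] = 1.582684, running G = 8.646073
t=5: π = [0.2491, 0.2788, 0.1562, 0.3159], E[r] = 2.4126, γ^t·E[r] = 1.424607, running G = 10.070680
t=6: π = [0.2491, 0.2788, 0.1562, 0.3160], E[r] = 2.4126, γ^t·E[r] = 1.282176, running G = 11.352856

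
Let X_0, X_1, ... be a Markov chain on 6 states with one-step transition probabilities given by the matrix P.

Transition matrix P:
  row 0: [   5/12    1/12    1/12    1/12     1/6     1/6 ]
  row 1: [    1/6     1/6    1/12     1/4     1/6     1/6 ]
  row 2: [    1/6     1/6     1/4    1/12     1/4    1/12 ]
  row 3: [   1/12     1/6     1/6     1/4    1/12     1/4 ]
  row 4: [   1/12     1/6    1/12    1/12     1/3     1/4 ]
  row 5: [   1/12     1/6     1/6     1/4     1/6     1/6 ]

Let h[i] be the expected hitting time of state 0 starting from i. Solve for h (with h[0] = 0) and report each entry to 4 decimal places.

h = [0.0000, 8.4299, 8.3013, 9.1147, 9.2051, 9.1217]

First-step conditioning: h[0] = 0; for i ≠ 0, h[i] = 1 + Σ_k P[i][k]·h[k].
  h[1] = 1 + 1/6·h[1] + 1/12·h[2] + 1/4·h[3] + 1/6·h[4] + 1/6·h[5]
  h[2] = 1 + 1/6·h[1] + 1/4·h[2] + 1/12·h[3] + 1/4·h[4] + 1/12·h[5]
  h[3] = 1 + 1/6·h[1] + 1/6·h[2] + 1/4·h[3] + 1/12·h[4] + 1/4·h[5]
  h[4] = 1 + 1/6·h[1] + 1/12·h[2] + 1/12·h[3] + 1/3·h[4] + 1/4·h[5]
  h[5] = 1 + 1/6·h[1] + 1/6·h[2] + 1/4·h[3] + 1/6·h[4] + 1/6·h[5]
Solving the 5×5 linear system over states ≠ 0 gives exactly h = [0, 7275/863, 7164/863, 7866/863, 7944/863, 7872/863] (h[0] = 0 is the target).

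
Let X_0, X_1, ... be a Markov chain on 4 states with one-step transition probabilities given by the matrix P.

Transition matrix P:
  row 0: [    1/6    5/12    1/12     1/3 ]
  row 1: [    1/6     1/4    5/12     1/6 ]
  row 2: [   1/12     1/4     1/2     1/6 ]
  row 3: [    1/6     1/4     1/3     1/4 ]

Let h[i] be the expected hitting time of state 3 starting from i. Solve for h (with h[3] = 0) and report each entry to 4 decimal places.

h = [4.3862, 5.2966, 5.3793, 0.0000]

First-step conditioning: h[3] = 0; for i ≠ 3, h[i] = 1 + Σ_k P[i][k]·h[k].
  h[0] = 1 + 1/6·h[0] + 5/12·h[1] + 1/12·h[2]
  h[1] = 1 + 1/6·h[0] + 1/4·h[1] + 5/12·h[2]
  h[2] = 1 + 1/12·h[0] + 1/4·h[1] + 1/2·h[2]
Solving the 3×3 linear system over states ≠ 3 gives exactly h = [636/145, 768/145, 156/29, 0] (h[3] = 0 is the target).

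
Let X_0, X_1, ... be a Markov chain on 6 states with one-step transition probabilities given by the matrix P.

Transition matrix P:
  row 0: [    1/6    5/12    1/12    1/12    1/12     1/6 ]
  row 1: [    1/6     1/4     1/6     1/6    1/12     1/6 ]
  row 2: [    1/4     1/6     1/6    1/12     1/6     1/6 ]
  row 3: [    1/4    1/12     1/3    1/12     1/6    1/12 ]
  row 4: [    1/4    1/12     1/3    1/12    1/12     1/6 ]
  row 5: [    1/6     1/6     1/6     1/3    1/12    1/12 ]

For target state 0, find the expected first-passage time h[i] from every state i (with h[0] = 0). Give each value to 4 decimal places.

h = [0.0000, 4.8486, 4.4470, 4.3860, 4.4161, 4.7774]

First-step conditioning: h[0] = 0; for i ≠ 0, h[i] = 1 + Σ_k P[i][k]·h[k].
  h[1] = 1 + 1/4·h[1] + 1/6·h[2] + 1/6·h[3] + 1/12·h[4] + 1/6·h[5]
  h[2] = 1 + 1/6·h[1] + 1/6·h[2] + 1/12·h[3] + 1/6·h[4] + 1/6·h[5]
  h[3] = 1 + 1/12·h[1] + 1/3·h[2] + 1/12·h[3] + 1/6·h[4] + 1/12·h[5]
  h[4] = 1 + 1/12·h[1] + 1/3·h[2] + 1/12·h[3] + 1/12·h[4] + 1/6·h[5]
  h[5] = 1 + 1/6·h[1] + 1/6·h[2] + 1/3·h[3] + 1/12·h[4] + 1/12·h[5]
Solving the 5×5 linear system over states ≠ 0 gives exactly h = [0, 37203/7673, 34122/7673, 33654/7673, 33885/7673, 36657/7673] (h[0] = 0 is the target).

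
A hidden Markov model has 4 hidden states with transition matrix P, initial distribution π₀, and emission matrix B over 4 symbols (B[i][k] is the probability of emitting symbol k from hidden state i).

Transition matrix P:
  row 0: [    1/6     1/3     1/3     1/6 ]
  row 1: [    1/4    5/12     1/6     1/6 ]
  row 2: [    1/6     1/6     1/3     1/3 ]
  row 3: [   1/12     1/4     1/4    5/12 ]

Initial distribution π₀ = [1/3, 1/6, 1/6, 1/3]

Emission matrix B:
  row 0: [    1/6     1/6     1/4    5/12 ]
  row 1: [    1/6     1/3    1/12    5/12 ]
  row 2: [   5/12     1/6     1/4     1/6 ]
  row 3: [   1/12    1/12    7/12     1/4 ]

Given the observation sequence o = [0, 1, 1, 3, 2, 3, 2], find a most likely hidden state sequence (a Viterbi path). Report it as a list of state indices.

t=0: δ = [5.556e-02, 2.778e-02, 6.944e-02, 2.778e-02]  (obs o_0=0)
t=1: δ = [1.929e-03, 6.173e-03, 3.858e-03, 1.929e-03]  ψ = [2, 0, 2, 2]  (obs o_1=1)
t=2: δ = [2.572e-04, 8.573e-04, 2.143e-04, 1.072e-04]  ψ = [1, 1, 2, 2]  (obs o_2=1)
t=3: δ = [8.931e-05, 1.488e-04, 2.381e-05, 3.572e-05]  ψ = [1, 1, 1, 1]  (obs o_3=3)
t=4: δ = [9.303e-06, 5.168e-06, 7.442e-06, 1.447e-05]  ψ = [1, 1, 0, 1]  (obs o_4=2)
t=5: δ = [6.460e-07, 1.507e-06, 6.030e-07, 1.507e-06]  ψ = [0, 3, 3, 3]  (obs o_5=3)
t=6: δ = [9.421e-08, 5.234e-08, 9.421e-08, 3.664e-07]  ψ = [1, 1, 3, 3]  (obs o_6=2)
backtrack: best end state = 3; path = [0, 1, 1, 1, 3, 3, 3]

path = [0, 1, 1, 1, 3, 3, 3]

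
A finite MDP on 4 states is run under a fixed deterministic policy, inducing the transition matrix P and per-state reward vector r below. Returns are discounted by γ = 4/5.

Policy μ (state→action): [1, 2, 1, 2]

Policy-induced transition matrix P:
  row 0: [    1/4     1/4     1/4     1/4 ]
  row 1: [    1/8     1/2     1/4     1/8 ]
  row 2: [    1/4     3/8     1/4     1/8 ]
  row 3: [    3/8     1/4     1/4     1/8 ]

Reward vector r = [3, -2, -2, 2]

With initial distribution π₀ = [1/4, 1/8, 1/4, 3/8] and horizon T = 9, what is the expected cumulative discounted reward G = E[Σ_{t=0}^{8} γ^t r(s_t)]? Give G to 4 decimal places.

G = 0.1296

t=0: π = [0.2500, 0.1250, 0.2500, 0.3750], E[r] = 0.7500, γ^t·E[r] = 0.750000, running G = 0.750000
t=1: π = [0.2813, 0.3125, 0.2500, 0.1563], E[r] = 0.0313, γ^t·E[r] = 0.025000, running G = 0.775000
t=2: π = [0.2305, 0.3594, 0.2500, 0.1602], E[r] = -0.2070, γ^t·E[r] = -0.132500, running G = 0.642500
t=3: π = [0.2251, 0.3711, 0.2500, 0.1538], E[r] = -0.2593, γ^t·E[r] = -0.132750, running G = 0.509750
t=4: π = [0.2228, 0.3740, 0.2500, 0.1531], E[r] = -0.2733, γ^t·E[r] = -0.111925, running G = 0.397825
t=5: π = [0.2224, 0.3748, 0.2500, 0.1529], E[r] = -0.2766, γ^t·E[r] = -0.090648, running G = 0.307178
t=6: π = [0.2223, 0.3749, 0.2500, 0.1528], E[r] = -0.2775, γ^t·E[r] = -0.072743, running G = 0.234434
t=7: π = [0.2222, 0.3750, 0.2500, 0.1528], E[r] = -0.2777, γ^t·E[r] = -0.058239, running G = 0.176195
t=8: π = [0.2222, 0.3750, 0.2500, 0.1528], E[r] = -0.2778, γ^t·E[r] = -0.046600, running G = 0.129595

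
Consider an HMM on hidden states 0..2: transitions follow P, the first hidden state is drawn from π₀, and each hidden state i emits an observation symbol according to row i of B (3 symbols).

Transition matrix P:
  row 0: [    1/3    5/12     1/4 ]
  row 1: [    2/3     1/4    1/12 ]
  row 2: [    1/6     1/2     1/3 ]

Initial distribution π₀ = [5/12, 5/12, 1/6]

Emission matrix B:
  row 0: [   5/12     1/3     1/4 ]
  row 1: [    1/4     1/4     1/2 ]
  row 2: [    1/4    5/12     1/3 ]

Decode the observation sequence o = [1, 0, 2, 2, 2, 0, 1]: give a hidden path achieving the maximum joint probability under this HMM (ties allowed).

t=0: δ = [1.389e-01, 1.042e-01, 6.944e-02]  (obs o_0=1)
t=1: δ = [2.894e-02, 1.447e-02, 8.681e-03]  ψ = [1, 0, 0]  (obs o_1=0)
t=2: δ = [2.411e-03, 6.028e-03, 2.411e-03]  ψ = [0, 0, 0]  (obs o_2=2)
t=3: δ = [1.005e-03, 7.535e-04, 2.679e-04]  ψ = [1, 1, 2]  (obs o_3=2)
t=4: δ = [1.256e-04, 2.093e-04, 8.372e-05]  ψ = [1, 0, 0]  (obs o_4=2)
t=5: δ = [5.814e-05, 1.308e-05, 7.849e-06]  ψ = [1, 0, 0]  (obs o_5=0)
t=6: δ = [6.460e-06, 6.056e-06, 6.056e-06]  ψ = [0, 0, 0]  (obs o_6=1)
backtrack: best end state = 0; path = [1, 0, 1, 0, 1, 0, 0]

path = [1, 0, 1, 0, 1, 0, 0]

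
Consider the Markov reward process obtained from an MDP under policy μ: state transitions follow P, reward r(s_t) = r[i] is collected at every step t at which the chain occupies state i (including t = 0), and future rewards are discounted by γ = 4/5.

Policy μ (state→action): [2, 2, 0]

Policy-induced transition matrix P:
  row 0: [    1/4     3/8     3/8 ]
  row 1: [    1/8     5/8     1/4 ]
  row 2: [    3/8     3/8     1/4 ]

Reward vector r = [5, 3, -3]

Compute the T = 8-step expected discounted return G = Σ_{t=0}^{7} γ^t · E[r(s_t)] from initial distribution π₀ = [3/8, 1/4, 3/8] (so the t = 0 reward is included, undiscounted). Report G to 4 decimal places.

G = 7.0882

t=0: π = [0.3750, 0.2500, 0.3750], E[r] = 1.5000, γ^t·E[r] = 1.500000, running G = 1.500000
t=1: π = [0.2656, 0.4375, 0.2969], E[r] = 1.7500, γ^t·E[r] = 1.400000, running G = 2.900000
t=2: π = [0.2324, 0.4844, 0.2832], E[r] = 1.7656, γ^t·E[r] = 1.130000, running G = 4.030000
t=3: π = [0.2249, 0.4961, 0.2791], E[r] = 1.7754, γ^t·E[r] = 0.909000, running G = 4.939000
t=4: π = [0.2229, 0.4990, 0.2781], E[r] = 1.7771, γ^t·E[r] = 0.727900, running G = 5.666900
t=5: π = [0.2224, 0.4998, 0.2779], E[r] = 1.7776, γ^t·E[r] = 0.582490, running G = 6.249390
t=6: π = [0.2223, 0.4999, 0.2778], E[r] = 1.7777, γ^t·E[r] = 0.466023, running G = 6.715413
t=7: π = [0.2222, 0.5000, 0.2778], E[r] = 1.7778, γ^t·E[r] = 0.372825, running G = 7.088238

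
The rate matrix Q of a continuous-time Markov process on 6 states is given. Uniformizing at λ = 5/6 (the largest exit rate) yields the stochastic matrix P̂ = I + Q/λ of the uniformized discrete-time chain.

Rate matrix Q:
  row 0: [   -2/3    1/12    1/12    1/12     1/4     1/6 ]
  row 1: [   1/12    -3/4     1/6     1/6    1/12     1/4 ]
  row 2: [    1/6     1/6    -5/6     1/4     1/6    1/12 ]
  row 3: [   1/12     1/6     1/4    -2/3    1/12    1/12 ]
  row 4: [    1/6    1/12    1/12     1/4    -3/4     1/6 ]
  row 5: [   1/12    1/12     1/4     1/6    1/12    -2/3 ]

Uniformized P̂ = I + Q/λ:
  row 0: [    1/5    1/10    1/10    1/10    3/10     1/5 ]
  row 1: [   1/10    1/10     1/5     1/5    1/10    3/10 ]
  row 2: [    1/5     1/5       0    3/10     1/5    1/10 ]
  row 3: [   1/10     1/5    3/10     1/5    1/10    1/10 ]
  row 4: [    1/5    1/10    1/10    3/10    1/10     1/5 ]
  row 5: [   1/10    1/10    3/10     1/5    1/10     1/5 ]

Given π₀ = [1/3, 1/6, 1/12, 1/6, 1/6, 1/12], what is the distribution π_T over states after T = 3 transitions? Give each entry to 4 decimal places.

π = [0.1470, 0.1391, 0.1752, 0.2172, 0.1472, 0.1744]

t=0: π = [0.3333, 0.1667, 0.0833, 0.1667, 0.1667, 0.0833]
t=1: π = [0.1583, 0.1250, 0.1583, 0.1917, 0.1750, 0.1917]
t=2: π = [0.1492, 0.1350, 0.1733, 0.2175, 0.1475, 0.1775]
t=3: π = [0.1470, 0.1391, 0.1752, 0.2172, 0.1472, 0.1744]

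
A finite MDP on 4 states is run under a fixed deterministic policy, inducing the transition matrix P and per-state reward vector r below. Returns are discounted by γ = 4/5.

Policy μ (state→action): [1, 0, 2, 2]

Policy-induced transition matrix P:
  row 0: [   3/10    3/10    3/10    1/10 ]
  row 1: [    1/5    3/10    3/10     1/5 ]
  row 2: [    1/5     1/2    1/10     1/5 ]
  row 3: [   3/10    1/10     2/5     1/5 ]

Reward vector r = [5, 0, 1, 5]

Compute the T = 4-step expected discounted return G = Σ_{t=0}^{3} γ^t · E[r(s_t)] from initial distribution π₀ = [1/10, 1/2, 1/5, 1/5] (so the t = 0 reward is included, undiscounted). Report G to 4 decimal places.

t=0: π = [0.1000, 0.5000, 0.2000, 0.2000], E[r] = 1.7000, γ^t·E[r] = 1.700000, running G = 1.700000
t=1: π = [0.2300, 0.3000, 0.2800, 0.1900], E[r] = 2.3800, γ^t·E[r] = 1.904000, running G = 3.604000
t=2: π = [0.2420, 0.3180, 0.2630, 0.1770], E[r] = 2.3580, γ^t·E[r] = 1.509120, running G = 5.113120
t=3: π = [0.2419, 0.3172, 0.2651, 0.1758], E[r] = 2.3536, γ^t·E[r] = 1.205043, running G = 6.318163

G = 6.3182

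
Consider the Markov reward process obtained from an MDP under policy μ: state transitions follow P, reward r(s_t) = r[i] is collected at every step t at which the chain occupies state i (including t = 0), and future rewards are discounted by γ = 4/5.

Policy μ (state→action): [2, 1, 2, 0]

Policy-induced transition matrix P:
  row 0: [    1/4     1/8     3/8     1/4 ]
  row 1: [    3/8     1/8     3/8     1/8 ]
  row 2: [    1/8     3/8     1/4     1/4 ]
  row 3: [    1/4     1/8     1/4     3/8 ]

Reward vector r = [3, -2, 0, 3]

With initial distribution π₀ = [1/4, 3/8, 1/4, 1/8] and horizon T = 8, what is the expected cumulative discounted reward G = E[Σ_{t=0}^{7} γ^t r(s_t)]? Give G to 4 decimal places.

G = 3.7628

t=0: π = [0.2500, 0.3750, 0.2500, 0.1250], E[r] = 0.3750, γ^t·E[r] = 0.375000, running G = 0.375000
t=1: π = [0.2656, 0.1875, 0.3281, 0.2188], E[r] = 1.0781, γ^t·E[r] = 0.862500, running G = 1.237500
t=2: π = [0.2324, 0.2070, 0.3066, 0.2539], E[r] = 1.0449, γ^t·E[r] = 0.668750, running G = 1.906250
t=3: π = [0.2375, 0.2017, 0.3049, 0.2559], E[r] = 1.0769, γ^t·E[r] = 0.551375, running G = 2.457625
t=4: π = [0.2371, 0.2012, 0.3049, 0.2568], E[r] = 1.0791, γ^t·E[r] = 0.442013, running G = 2.899638
t=5: π = [0.2370, 0.2012, 0.3048, 0.2569], E[r] = 1.0795, γ^t·E[r] = 0.353731, running G = 3.253369
t=6: π = [0.2371, 0.2012, 0.3048, 0.2570], E[r] = 1.0797, γ^t·E[r] = 0.283027, running G = 3.536396
t=7: π = [0.2371, 0.2012, 0.3048, 0.2570], E[r] = 1.0797, γ^t·E[r] = 0.226425, running G = 3.762820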